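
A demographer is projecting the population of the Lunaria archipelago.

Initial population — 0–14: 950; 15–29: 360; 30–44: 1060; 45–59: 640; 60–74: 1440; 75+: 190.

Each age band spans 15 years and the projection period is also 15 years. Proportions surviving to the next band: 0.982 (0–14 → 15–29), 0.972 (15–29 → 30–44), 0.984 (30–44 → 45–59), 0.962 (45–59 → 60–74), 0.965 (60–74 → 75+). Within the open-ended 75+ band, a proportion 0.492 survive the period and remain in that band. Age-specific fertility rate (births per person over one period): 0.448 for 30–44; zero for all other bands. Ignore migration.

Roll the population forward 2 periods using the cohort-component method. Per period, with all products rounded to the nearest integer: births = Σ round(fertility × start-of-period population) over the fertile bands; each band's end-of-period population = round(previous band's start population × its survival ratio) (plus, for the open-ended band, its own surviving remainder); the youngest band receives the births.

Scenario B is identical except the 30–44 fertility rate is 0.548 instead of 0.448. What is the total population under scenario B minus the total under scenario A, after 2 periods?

140

Period 1.
Births: 1060 × 0.448 = 475
15–29: 950 × 0.982 = 933
30–44: 360 × 0.972 = 350
45–59: 1060 × 0.984 = 1043
60–74: 640 × 0.962 = 616
75+: 1440 × 0.965 + 190 × 0.492 = 1390 + 93 = 1483
→ [475, 933, 350, 1043, 616, 1483]
Period 2.
Births: 350 × 0.448 = 157
15–29: 475 × 0.982 = 466
30–44: 933 × 0.972 = 907
45–59: 350 × 0.984 = 344
60–74: 1043 × 0.962 = 1003
75+: 616 × 0.965 + 1483 × 0.492 = 594 + 730 = 1324
→ [157, 466, 907, 344, 1003, 1324]
Scenario A total after 2 periods: 4201
Scenario B projection —
Period 1.
Births: 1060 × 0.548 = 581
15–29: 950 × 0.982 = 933
30–44: 360 × 0.972 = 350
45–59: 1060 × 0.984 = 1043
60–74: 640 × 0.962 = 616
75+: 1440 × 0.965 + 190 × 0.492 = 1390 + 93 = 1483
→ [581, 933, 350, 1043, 616, 1483]
Period 2.
Births: 350 × 0.548 = 192
15–29: 581 × 0.982 = 571
30–44: 933 × 0.972 = 907
45–59: 350 × 0.984 = 344
60–74: 1043 × 0.962 = 1003
75+: 616 × 0.965 + 1483 × 0.492 = 594 + 730 = 1324
→ [192, 571, 907, 344, 1003, 1324]
Scenario B total after 2 periods: 4341
Difference B − A = 4341 − 4201 = 140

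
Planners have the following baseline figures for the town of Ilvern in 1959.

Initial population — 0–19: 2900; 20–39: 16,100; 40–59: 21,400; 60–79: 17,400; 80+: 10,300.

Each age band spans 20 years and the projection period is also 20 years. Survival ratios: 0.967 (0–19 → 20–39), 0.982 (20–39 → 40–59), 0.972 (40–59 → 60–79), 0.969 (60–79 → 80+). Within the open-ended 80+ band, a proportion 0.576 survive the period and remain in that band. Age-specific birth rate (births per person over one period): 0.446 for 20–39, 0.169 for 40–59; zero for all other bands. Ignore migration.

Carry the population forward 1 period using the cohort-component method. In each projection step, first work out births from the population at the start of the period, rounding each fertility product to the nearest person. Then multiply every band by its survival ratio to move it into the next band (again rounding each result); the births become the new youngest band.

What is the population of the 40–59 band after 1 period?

Call the bands 1 to 5, youngest first.
Period 1:
Births: 16100 × 0.446 = 7181, 21400 × 0.169 = 3617 ⇒ total 10798
Band 2: 2900 × 0.967 = 2804
Band 3: 16100 × 0.982 = 15810
Band 4: 21400 × 0.972 = 20801
Band 5: 17400 × 0.969 + 10300 × 0.576 = 16861 + 5933 = 22794
Population now: 0–19=10798, 20–39=2804, 40–59=15810, 60–79=20801, 80+=22794

15810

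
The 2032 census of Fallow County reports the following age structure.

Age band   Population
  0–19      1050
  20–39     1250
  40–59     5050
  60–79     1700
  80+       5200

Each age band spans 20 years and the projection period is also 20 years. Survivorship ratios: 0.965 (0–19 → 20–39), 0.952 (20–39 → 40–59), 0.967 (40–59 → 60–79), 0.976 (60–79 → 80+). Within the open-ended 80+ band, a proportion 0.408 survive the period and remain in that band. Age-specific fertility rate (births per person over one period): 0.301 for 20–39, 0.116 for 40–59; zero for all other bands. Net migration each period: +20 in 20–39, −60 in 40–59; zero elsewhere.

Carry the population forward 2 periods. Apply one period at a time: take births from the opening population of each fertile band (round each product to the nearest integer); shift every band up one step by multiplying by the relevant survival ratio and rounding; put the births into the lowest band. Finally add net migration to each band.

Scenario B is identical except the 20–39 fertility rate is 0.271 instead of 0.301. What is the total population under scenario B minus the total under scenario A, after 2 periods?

(Bands numbered youngest = 1 to oldest = 5.)
[period 1]
Births: 1250 × 0.301 = 376  |  5050 × 0.116 = 586 — total 962
Band 2: 1050 × 0.965 = 1013
Band 3: 1250 × 0.952 = 1190
Band 4: 5050 × 0.967 = 4883
Band 5: 1700 × 0.976 + 5200 × 0.408 = 1659 + 2122 = 3781
Net migration: Band 2 + 20 → 1033; Band 3 − 60 → 1130
End of period: [962, 1033, 1130, 4883, 3781]
[period 2]
Births: 1033 × 0.301 = 311  |  1130 × 0.116 = 131 — total 442
Band 2: 962 × 0.965 = 928
Band 3: 1033 × 0.952 = 983
Band 4: 1130 × 0.967 = 1093
Band 5: 4883 × 0.976 + 3781 × 0.408 = 4766 + 1543 = 6309
Net migration: Band 2 + 20 → 948; Band 3 − 60 → 923
End of period: [442, 948, 923, 1093, 6309]
Scenario A total after 2 periods: 9715
Scenario B projection —
[period 1]
Births: 1250 × 0.271 = 339  |  5050 × 0.116 = 586 — total 925
Band 2: 1050 × 0.965 = 1013
Band 3: 1250 × 0.952 = 1190
Band 4: 5050 × 0.967 = 4883
Band 5: 1700 × 0.976 + 5200 × 0.408 = 1659 + 2122 = 3781
Net migration: Band 2 + 20 → 1033; Band 3 − 60 → 1130
End of period: [925, 1033, 1130, 4883, 3781]
[period 2]
Births: 1033 × 0.271 = 280  |  1130 × 0.116 = 131 — total 411
Band 2: 925 × 0.965 = 893
Band 3: 1033 × 0.952 = 983
Band 4: 1130 × 0.967 = 1093
Band 5: 4883 × 0.976 + 3781 × 0.408 = 4766 + 1543 = 6309
Net migration: Band 2 + 20 → 913; Band 3 − 60 → 923
End of period: [411, 913, 923, 1093, 6309]
Scenario B total after 2 periods: 9649
Difference B − A = 9649 − 9715 = -66

-66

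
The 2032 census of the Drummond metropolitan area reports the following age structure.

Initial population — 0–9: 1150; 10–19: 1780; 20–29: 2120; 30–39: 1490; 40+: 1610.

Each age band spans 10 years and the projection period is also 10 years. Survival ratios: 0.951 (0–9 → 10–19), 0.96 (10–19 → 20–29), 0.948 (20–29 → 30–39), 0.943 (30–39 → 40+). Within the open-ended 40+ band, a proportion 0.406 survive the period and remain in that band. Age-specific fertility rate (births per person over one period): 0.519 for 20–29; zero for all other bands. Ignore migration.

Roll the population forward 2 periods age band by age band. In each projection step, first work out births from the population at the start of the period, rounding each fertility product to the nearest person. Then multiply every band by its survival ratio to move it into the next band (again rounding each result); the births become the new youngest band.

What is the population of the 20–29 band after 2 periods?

1050

[period 1]
Births: 2120 × 0.519 = 1100
10–19: 1150 × 0.951 = 1094
20–29: 1780 × 0.96 = 1709
30–39: 2120 × 0.948 = 2010
40+: 1490 × 0.943 + 1610 × 0.406 = 1405 + 654 = 2059
End of period: [1100, 1094, 1709, 2010, 2059]
[period 2]
Births: 1709 × 0.519 = 887
10–19: 1100 × 0.951 = 1046
20–29: 1094 × 0.96 = 1050
30–39: 1709 × 0.948 = 1620
40+: 2010 × 0.943 + 2059 × 0.406 = 1895 + 836 = 2731
End of period: [887, 1046, 1050, 1620, 2731]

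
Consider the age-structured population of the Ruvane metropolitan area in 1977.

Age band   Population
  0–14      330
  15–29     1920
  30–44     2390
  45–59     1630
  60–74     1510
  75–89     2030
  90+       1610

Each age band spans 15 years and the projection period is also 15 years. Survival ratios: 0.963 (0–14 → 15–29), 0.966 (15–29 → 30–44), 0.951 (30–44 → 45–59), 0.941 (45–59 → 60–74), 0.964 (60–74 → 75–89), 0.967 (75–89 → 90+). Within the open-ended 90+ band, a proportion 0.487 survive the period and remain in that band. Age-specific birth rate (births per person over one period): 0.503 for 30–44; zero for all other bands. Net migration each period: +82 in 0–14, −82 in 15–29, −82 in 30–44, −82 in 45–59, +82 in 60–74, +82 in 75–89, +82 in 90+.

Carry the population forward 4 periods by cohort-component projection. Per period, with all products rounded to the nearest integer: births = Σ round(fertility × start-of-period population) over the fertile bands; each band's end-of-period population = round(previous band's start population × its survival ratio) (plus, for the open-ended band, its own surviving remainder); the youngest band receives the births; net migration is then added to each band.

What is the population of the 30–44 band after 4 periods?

745

After projecting period 1:
Births: 2390 × 0.503 = 1202
15–29: 330 × 0.963 = 318
30–44: 1920 × 0.966 = 1855
45–59: 2390 × 0.951 = 2273
60–74: 1630 × 0.941 = 1534
75–89: 1510 × 0.964 = 1456
90+: 2030 × 0.967 + 1610 × 0.487 = 1963 + 784 = 2747
Net migration: 0–14 + 82 → 1284; 15–29 − 82 → 236; 30–44 − 82 → 1773; 45–59 − 82 → 2191; 60–74 + 82 → 1616; 75–89 + 82 → 1538; 90+ + 82 → 2829
→ [1284, 236, 1773, 2191, 1616, 1538, 2829]
After projecting period 2:
Births: 1773 × 0.503 = 892
15–29: 1284 × 0.963 = 1236
30–44: 236 × 0.966 = 228
45–59: 1773 × 0.951 = 1686
60–74: 2191 × 0.941 = 2062
75–89: 1616 × 0.964 = 1558
90+: 1538 × 0.967 + 2829 × 0.487 = 1487 + 1378 = 2865
Net migration: 0–14 + 82 → 974; 15–29 − 82 → 1154; 30–44 − 82 → 146; 45–59 − 82 → 1604; 60–74 + 82 → 2144; 75–89 + 82 → 1640; 90+ + 82 → 2947
→ [974, 1154, 146, 1604, 2144, 1640, 2947]
After projecting period 3:
Births: 146 × 0.503 = 73
15–29: 974 × 0.963 = 938
30–44: 1154 × 0.966 = 1115
45–59: 146 × 0.951 = 139
60–74: 1604 × 0.941 = 1509
75–89: 2144 × 0.964 = 2067
90+: 1640 × 0.967 + 2947 × 0.487 = 1586 + 1435 = 3021
Net migration: 0–14 + 82 → 155; 15–29 − 82 → 856; 30–44 − 82 → 1033; 45–59 − 82 → 57; 60–74 + 82 → 1591; 75–89 + 82 → 2149; 90+ + 82 → 3103
→ [155, 856, 1033, 57, 1591, 2149, 3103]
After projecting period 4:
Births: 1033 × 0.503 = 520
15–29: 155 × 0.963 = 149
30–44: 856 × 0.966 = 827
45–59: 1033 × 0.951 = 982
60–74: 57 × 0.941 = 54
75–89: 1591 × 0.964 = 1534
90+: 2149 × 0.967 + 3103 × 0.487 = 2078 + 1511 = 3589
Net migration: 0–14 + 82 → 602; 15–29 − 82 → 67; 30–44 − 82 → 745; 45–59 − 82 → 900; 60–74 + 82 → 136; 75–89 + 82 → 1616; 90+ + 82 → 3671
→ [602, 67, 745, 900, 136, 1616, 3671]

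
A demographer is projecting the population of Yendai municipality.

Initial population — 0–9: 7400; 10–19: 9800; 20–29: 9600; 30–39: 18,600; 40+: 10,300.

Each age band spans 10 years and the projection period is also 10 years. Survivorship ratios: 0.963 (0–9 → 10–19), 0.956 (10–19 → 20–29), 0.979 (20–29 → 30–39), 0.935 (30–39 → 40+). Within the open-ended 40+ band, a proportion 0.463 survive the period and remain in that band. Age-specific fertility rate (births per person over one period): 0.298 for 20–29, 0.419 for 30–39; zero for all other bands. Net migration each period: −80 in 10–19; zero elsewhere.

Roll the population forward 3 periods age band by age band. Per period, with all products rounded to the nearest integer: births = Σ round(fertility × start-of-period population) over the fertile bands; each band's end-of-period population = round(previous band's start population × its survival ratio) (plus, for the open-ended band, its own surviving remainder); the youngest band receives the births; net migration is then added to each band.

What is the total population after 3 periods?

Call the groups 1 to 5, youngest first.
— Period 1 —
Births: 9600 × 0.298 = 2861 ; 18600 × 0.419 = 7793 → total 10654
Group 2: 7400 × 0.963 = 7126
Group 3: 9800 × 0.956 = 9369
Group 4: 9600 × 0.979 = 9398
Group 5: 18600 × 0.935 + 10300 × 0.463 = 17391 + 4769 = 22160
Net migration: Group 2 − 80 → 7046
→ [10654, 7046, 9369, 9398, 22160]
— Period 2 —
Births: 9369 × 0.298 = 2792 ; 9398 × 0.419 = 3938 → total 6730
Group 2: 10654 × 0.963 = 10260
Group 3: 7046 × 0.956 = 6736
Group 4: 9369 × 0.979 = 9172
Group 5: 9398 × 0.935 + 22160 × 0.463 = 8787 + 10260 = 19047
Net migration: Group 2 − 80 → 10180
→ [6730, 10180, 6736, 9172, 19047]
— Period 3 —
Births: 6736 × 0.298 = 2007 ; 9172 × 0.419 = 3843 → total 5850
Group 2: 6730 × 0.963 = 6481
Group 3: 10180 × 0.956 = 9732
Group 4: 6736 × 0.979 = 6595
Group 5: 9172 × 0.935 + 19047 × 0.463 = 8576 + 8819 = 17395
Net migration: Group 2 − 80 → 6401
→ [5850, 6401, 9732, 6595, 17395]
Total after period 3: 5850 + 6401 + 9732 + 6595 + 17395 = 45973

45973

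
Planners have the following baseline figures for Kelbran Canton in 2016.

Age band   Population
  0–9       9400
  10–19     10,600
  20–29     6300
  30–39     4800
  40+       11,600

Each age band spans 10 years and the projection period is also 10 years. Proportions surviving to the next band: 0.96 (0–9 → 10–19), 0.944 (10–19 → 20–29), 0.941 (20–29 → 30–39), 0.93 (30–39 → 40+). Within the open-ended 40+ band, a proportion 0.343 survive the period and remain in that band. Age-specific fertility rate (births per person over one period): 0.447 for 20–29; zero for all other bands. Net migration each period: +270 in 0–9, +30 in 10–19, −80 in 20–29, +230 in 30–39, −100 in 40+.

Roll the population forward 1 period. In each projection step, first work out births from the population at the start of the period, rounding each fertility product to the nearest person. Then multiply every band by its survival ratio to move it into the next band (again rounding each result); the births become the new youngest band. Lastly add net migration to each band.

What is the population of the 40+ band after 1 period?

Call the bands 1 to 5, youngest first.
[period 1]
Births: 6300 × 0.447 = 2816
Band 2: 9400 × 0.96 = 9024
Band 3: 10600 × 0.944 = 10006
Band 4: 6300 × 0.941 = 5928
Band 5: 4800 × 0.93 + 11600 × 0.343 = 4464 + 3979 = 8443
Net migration: Band 1 + 270 → 3086; Band 2 + 30 → 9054; Band 3 − 80 → 9926; Band 4 + 230 → 6158; Band 5 − 100 → 8343
End of period: [3086, 9054, 9926, 6158, 8343]

8343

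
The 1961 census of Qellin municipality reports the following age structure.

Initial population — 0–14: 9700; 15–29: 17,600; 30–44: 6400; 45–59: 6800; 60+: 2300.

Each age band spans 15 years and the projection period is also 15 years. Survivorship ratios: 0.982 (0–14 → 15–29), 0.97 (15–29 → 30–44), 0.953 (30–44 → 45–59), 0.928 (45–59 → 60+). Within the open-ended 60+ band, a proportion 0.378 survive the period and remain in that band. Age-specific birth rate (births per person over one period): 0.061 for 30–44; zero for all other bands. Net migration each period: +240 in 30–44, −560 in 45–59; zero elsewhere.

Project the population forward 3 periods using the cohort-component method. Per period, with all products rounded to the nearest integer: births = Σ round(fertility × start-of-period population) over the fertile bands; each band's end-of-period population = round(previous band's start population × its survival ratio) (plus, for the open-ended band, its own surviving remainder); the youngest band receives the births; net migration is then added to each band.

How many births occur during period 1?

390

Let band 1 be 0–14 through band 5 = 60+.
[period 1]
Births: 6400 × 0.061 = 390
Band 2: 9700 × 0.982 = 9525
Band 3: 17600 × 0.97 = 17072
Band 4: 6400 × 0.953 = 6099
Band 5: 6800 × 0.928 + 2300 × 0.378 = 6310 + 869 = 7179
Net migration: Band 3 + 240 → 17312; Band 4 − 560 → 5539
Giving 390 / 9525 / 17312 / 5539 / 7179.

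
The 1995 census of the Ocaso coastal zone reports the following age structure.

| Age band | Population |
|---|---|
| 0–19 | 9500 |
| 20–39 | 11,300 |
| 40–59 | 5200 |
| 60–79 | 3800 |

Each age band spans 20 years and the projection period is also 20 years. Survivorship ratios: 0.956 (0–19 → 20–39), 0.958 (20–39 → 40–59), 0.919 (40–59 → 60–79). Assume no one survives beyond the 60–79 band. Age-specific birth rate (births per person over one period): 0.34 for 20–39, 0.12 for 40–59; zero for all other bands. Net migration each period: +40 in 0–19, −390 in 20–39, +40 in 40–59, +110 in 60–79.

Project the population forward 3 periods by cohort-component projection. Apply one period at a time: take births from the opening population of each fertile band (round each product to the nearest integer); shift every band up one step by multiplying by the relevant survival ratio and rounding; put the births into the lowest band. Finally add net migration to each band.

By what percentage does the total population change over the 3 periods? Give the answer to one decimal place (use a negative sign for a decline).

[period 1]
Births: 11300 * 0.34 = 3842  |  5200 * 0.12 = 624 → total 4466
20–39: 9500 * 0.956 = 9082
40–59: 11300 * 0.958 = 10825
60–79: 5200 * 0.919 = 4779
Net migration: 0–19 + 40 → 4506; 20–39 − 390 → 8692; 40–59 + 40 → 10865; 60–79 + 110 → 4889
End of period: [4506, 8692, 10865, 4889]
[period 2]
Births: 8692 * 0.34 = 2955  |  10865 * 0.12 = 1304 → total 4259
20–39: 4506 * 0.956 = 4308
40–59: 8692 * 0.958 = 8327
60–79: 10865 * 0.919 = 9985
Net migration: 0–19 + 40 → 4299; 20–39 − 390 → 3918; 40–59 + 40 → 8367; 60–79 + 110 → 10095
End of period: [4299, 3918, 8367, 10095]
[period 3]
Births: 3918 * 0.34 = 1332  |  8367 * 0.12 = 1004 → total 2336
20–39: 4299 * 0.956 = 4110
40–59: 3918 * 0.958 = 3753
60–79: 8367 * 0.919 = 7689
Net migration: 0–19 + 40 → 2376; 20–39 − 390 → 3720; 40–59 + 40 → 3793; 60–79 + 110 → 7799
End of period: [2376, 3720, 3793, 7799]
Total: 29800 → 17688; change = -12112; percentage change = -40.6%

-40.6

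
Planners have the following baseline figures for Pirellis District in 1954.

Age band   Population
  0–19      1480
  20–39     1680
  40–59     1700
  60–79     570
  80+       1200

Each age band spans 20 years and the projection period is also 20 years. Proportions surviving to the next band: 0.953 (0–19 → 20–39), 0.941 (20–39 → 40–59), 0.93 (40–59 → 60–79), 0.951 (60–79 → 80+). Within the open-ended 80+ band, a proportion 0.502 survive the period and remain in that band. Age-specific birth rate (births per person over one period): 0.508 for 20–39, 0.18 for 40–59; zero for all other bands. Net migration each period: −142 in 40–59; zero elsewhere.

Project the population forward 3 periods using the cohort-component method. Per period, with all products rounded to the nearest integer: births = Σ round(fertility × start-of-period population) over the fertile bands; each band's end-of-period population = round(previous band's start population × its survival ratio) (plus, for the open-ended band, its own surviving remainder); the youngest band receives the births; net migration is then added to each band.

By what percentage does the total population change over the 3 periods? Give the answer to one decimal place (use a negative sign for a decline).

-9.2

— Period 1 —
Births: 1680 * 0.508 = 853, 1700 * 0.18 = 306 → total 1159
20–39: 1480 * 0.953 = 1410
40–59: 1680 * 0.941 = 1581
60–79: 1700 * 0.93 = 1581
80+: 570 * 0.951 + 1200 * 0.502 = 542 + 602 = 1144
Net migration: 40–59 − 142 → 1439
Population now: 0–19=1159, 20–39=1410, 40–59=1439, 60–79=1581, 80+=1144
— Period 2 —
Births: 1410 * 0.508 = 716, 1439 * 0.18 = 259 → total 975
20–39: 1159 * 0.953 = 1105
40–59: 1410 * 0.941 = 1327
60–79: 1439 * 0.93 = 1338
80+: 1581 * 0.951 + 1144 * 0.502 = 1504 + 574 = 2078
Net migration: 40–59 − 142 → 1185
Population now: 0–19=975, 20–39=1105, 40–59=1185, 60–79=1338, 80+=2078
— Period 3 —
Births: 1105 * 0.508 = 561, 1185 * 0.18 = 213 → total 774
20–39: 975 * 0.953 = 929
40–59: 1105 * 0.941 = 1040
60–79: 1185 * 0.93 = 1102
80+: 1338 * 0.951 + 2078 * 0.502 = 1272 + 1043 = 2315
Net migration: 40–59 − 142 → 898
Population now: 0–19=774, 20–39=929, 40–59=898, 60–79=1102, 80+=2315
Total: 6630 → 6018; change = -612; percentage change = -9.2%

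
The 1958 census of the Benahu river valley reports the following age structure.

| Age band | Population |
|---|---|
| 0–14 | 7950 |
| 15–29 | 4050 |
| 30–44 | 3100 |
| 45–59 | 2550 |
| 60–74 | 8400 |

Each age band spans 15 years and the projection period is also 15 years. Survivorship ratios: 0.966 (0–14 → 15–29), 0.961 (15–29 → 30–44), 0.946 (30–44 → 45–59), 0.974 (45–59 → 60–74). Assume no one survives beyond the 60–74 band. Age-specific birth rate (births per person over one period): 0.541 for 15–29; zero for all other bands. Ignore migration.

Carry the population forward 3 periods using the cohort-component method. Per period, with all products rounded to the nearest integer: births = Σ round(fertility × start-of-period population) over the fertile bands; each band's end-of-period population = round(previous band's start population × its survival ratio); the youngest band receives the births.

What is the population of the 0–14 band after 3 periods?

Call the bands 1 to 5, youngest first.
— Period 1 —
Births: 4050 × 0.541 = 2191
Band 2: 7950 × 0.966 = 7680
Band 3: 4050 × 0.961 = 3892
Band 4: 3100 × 0.946 = 2933
Band 5: 2550 × 0.974 = 2484
End of period: [2191, 7680, 3892, 2933, 2484]
— Period 2 —
Births: 7680 × 0.541 = 4155
Band 2: 2191 × 0.966 = 2117
Band 3: 7680 × 0.961 = 7380
Band 4: 3892 × 0.946 = 3682
Band 5: 2933 × 0.974 = 2857
End of period: [4155, 2117, 7380, 3682, 2857]
— Period 3 —
Births: 2117 × 0.541 = 1145
Band 2: 4155 × 0.966 = 4014
Band 3: 2117 × 0.961 = 2034
Band 4: 7380 × 0.946 = 6981
Band 5: 3682 × 0.974 = 3586
End of period: [1145, 4014, 2034, 6981, 3586]

1145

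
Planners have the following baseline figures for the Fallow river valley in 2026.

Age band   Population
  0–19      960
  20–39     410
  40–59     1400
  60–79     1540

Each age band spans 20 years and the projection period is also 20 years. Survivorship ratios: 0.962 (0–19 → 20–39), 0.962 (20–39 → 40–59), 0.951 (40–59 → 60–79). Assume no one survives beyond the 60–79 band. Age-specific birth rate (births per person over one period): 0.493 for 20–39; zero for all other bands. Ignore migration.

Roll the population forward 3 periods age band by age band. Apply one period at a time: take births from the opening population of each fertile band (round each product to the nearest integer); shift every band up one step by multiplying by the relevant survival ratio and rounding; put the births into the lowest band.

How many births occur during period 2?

456

[period 1]
Births: 410 × 0.493 = 202
20–39: 960 × 0.962 = 924
40–59: 410 × 0.962 = 394
60–79: 1400 × 0.951 = 1331
Giving 202 / 924 / 394 / 1331.
[period 2]
Births: 924 × 0.493 = 456
20–39: 202 × 0.962 = 194
40–59: 924 × 0.962 = 889
60–79: 394 × 0.951 = 375
Giving 456 / 194 / 889 / 375.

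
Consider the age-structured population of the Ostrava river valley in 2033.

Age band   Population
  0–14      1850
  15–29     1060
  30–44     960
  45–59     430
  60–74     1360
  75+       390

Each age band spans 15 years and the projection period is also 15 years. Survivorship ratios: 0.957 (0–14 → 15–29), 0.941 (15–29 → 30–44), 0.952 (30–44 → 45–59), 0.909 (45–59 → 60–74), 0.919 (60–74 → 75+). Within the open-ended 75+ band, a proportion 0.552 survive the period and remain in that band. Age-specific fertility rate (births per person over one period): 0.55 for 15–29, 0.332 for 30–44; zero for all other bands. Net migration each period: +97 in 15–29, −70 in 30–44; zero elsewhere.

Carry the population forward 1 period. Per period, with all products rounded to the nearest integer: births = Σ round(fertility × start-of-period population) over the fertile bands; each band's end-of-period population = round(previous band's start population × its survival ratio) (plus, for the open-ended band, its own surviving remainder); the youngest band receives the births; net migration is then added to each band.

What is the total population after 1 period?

[period 1]
Births: 1060 × 0.55 = 583, 960 × 0.332 = 319 — total 902
15–29: 1850 × 0.957 = 1770
30–44: 1060 × 0.941 = 997
45–59: 960 × 0.952 = 914
60–74: 430 × 0.909 = 391
75+: 1360 × 0.919 + 390 × 0.552 = 1250 + 215 = 1465
Net migration: 15–29 + 97 → 1867; 30–44 − 70 → 927
Giving 902 / 1867 / 927 / 914 / 391 / 1465.
Total after period 1: 902 + 1867 + 927 + 914 + 391 + 1465 = 6466

6466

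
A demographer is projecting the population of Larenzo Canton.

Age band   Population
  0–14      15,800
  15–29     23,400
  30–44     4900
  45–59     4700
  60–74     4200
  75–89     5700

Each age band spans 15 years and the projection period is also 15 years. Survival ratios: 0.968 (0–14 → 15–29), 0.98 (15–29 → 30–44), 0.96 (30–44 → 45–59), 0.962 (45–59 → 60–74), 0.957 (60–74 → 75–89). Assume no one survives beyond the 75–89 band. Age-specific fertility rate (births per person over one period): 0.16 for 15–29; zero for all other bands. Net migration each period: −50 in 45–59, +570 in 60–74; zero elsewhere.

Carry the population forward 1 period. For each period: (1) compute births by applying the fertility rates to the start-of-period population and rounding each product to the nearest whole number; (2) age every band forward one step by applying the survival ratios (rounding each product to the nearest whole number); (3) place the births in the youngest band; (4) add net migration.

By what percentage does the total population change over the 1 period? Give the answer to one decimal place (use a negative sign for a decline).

-5.1

After projecting period 1:
Births: 23400 × 0.16 = 3744
15–29: 15800 × 0.968 = 15294
30–44: 23400 × 0.98 = 22932
45–59: 4900 × 0.96 = 4704
60–74: 4700 × 0.962 = 4521
75–89: 4200 × 0.957 = 4019
Net migration: 45–59 − 50 → 4654; 60–74 + 570 → 5091
Population now: 0–14=3744, 15–29=15294, 30–44=22932, 45–59=4654, 60–74=5091, 75–89=4019
Total: 58700 → 55734; change = -2966; percentage change = -5.1%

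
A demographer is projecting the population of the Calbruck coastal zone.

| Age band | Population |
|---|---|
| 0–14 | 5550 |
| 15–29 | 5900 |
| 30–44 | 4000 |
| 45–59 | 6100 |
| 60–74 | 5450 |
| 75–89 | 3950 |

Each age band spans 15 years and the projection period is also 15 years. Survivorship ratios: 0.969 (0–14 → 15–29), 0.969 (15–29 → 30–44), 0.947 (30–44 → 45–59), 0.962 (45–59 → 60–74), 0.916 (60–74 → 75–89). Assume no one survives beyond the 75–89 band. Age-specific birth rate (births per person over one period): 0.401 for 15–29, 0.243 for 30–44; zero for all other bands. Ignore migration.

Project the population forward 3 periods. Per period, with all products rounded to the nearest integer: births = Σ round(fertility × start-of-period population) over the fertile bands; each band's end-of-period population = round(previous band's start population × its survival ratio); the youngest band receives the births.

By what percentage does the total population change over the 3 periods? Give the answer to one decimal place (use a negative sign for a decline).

-26.9

Period 1:
Births: 5900 * 0.401 = 2366 ; 4000 * 0.243 = 972 — total 3338
15–29: 5550 * 0.969 = 5378
30–44: 5900 * 0.969 = 5717
45–59: 4000 * 0.947 = 3788
60–74: 6100 * 0.962 = 5868
75–89: 5450 * 0.916 = 4992
→ [3338, 5378, 5717, 3788, 5868, 4992]
Period 2:
Births: 5378 * 0.401 = 2157 ; 5717 * 0.243 = 1389 — total 3546
15–29: 3338 * 0.969 = 3235
30–44: 5378 * 0.969 = 5211
45–59: 5717 * 0.947 = 5414
60–74: 3788 * 0.962 = 3644
75–89: 5868 * 0.916 = 5375
→ [3546, 3235, 5211, 5414, 3644, 5375]
Period 3:
Births: 3235 * 0.401 = 1297 ; 5211 * 0.243 = 1266 — total 2563
15–29: 3546 * 0.969 = 3436
30–44: 3235 * 0.969 = 3135
45–59: 5211 * 0.947 = 4935
60–74: 5414 * 0.962 = 5208
75–89: 3644 * 0.916 = 3338
→ [2563, 3436, 3135, 4935, 5208, 3338]
Total: 30950 → 22615; change = -8335; percentage change = -26.9%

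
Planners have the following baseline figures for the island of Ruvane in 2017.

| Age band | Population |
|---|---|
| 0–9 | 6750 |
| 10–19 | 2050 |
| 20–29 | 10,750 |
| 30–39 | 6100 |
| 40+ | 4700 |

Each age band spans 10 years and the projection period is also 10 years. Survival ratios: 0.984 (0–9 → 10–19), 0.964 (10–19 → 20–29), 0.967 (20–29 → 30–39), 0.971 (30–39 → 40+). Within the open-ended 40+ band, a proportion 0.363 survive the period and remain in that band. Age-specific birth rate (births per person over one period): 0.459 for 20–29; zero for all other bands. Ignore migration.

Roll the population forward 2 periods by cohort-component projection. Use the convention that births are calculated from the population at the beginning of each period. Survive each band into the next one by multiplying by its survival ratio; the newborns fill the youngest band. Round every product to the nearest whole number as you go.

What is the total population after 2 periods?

26939

— Period 1 —
Births: 10750 * 0.459 = 4934
10–19: 6750 * 0.984 = 6642
20–29: 2050 * 0.964 = 1976
30–39: 10750 * 0.967 = 10395
40+: 6100 * 0.971 + 4700 * 0.363 = 5923 + 1706 = 7629
→ [4934, 6642, 1976, 10395, 7629]
— Period 2 —
Births: 1976 * 0.459 = 907
10–19: 4934 * 0.984 = 4855
20–29: 6642 * 0.964 = 6403
30–39: 1976 * 0.967 = 1911
40+: 10395 * 0.971 + 7629 * 0.363 = 10094 + 2769 = 12863
→ [907, 4855, 6403, 1911, 12863]
Total after period 2: 907 + 4855 + 6403 + 1911 + 12863 = 26939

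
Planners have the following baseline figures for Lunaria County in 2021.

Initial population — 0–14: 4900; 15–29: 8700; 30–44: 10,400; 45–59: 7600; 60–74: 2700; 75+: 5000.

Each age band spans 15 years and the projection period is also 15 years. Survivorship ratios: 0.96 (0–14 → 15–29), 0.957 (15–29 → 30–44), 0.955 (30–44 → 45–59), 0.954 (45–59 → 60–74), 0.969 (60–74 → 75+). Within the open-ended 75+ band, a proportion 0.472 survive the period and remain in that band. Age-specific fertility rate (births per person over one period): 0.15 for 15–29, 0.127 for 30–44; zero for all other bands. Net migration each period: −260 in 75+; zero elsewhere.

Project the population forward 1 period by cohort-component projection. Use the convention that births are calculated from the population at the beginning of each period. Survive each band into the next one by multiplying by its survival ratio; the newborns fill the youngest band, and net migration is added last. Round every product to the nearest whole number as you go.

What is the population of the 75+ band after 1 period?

4716

After projecting period 1:
Births: 8700 * 0.15 = 1305  |  10400 * 0.127 = 1321 — total 2626
15–29: 4900 * 0.96 = 4704
30–44: 8700 * 0.957 = 8326
45–59: 10400 * 0.955 = 9932
60–74: 7600 * 0.954 = 7250
75+: 2700 * 0.969 + 5000 * 0.472 = 2616 + 2360 = 4976
Net migration: 75+ − 260 → 4716
Giving 2626 / 4704 / 8326 / 9932 / 7250 / 4716.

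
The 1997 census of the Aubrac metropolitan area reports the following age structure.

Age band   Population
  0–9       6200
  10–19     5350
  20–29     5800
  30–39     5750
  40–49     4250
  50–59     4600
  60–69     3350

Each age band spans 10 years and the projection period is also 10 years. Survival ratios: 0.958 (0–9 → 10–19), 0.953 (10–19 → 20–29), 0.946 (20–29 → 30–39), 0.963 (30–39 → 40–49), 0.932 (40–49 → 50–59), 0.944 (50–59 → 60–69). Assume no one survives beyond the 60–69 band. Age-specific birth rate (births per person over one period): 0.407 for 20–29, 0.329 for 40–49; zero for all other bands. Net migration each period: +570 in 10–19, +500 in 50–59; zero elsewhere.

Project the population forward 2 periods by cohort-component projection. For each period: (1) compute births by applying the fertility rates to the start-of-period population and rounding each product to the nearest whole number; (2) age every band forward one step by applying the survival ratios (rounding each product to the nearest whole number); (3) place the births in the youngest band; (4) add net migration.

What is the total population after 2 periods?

34251

Period 1.
Births: 5800 × 0.407 = 2361  |  4250 × 0.329 = 1398 → 3759
10–19: 6200 × 0.958 = 5940
20–29: 5350 × 0.953 = 5099
30–39: 5800 × 0.946 = 5487
40–49: 5750 × 0.963 = 5537
50–59: 4250 × 0.932 = 3961
60–69: 4600 × 0.944 = 4342
Net migration: 10–19 + 570 → 6510; 50–59 + 500 → 4461
→ [3759, 6510, 5099, 5487, 5537, 4461, 4342]
Period 2.
Births: 5099 × 0.407 = 2075  |  5537 × 0.329 = 1822 → 3897
10–19: 3759 × 0.958 = 3601
20–29: 6510 × 0.953 = 6204
30–39: 5099 × 0.946 = 4824
40–49: 5487 × 0.963 = 5284
50–59: 5537 × 0.932 = 5160
60–69: 4461 × 0.944 = 4211
Net migration: 10–19 + 570 → 4171; 50–59 + 500 → 5660
→ [3897, 4171, 6204, 4824, 5284, 5660, 4211]
Total after period 2: 3897 + 4171 + 6204 + 4824 + 5284 + 5660 + 4211 = 34251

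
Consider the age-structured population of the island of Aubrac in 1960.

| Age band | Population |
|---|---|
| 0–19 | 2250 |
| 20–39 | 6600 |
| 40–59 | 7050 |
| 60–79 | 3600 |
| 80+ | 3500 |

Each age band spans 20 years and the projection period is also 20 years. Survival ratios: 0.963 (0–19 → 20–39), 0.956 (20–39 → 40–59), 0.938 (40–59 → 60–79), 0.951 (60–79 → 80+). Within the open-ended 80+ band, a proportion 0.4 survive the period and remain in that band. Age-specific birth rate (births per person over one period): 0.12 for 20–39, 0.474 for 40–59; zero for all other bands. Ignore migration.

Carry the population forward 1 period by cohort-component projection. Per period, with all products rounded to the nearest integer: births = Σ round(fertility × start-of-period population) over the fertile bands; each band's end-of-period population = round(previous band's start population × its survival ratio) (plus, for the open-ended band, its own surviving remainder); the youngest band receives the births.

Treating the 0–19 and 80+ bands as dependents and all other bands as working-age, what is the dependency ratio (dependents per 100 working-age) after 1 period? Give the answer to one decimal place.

59.4

Period 1:
Births: 6600 × 0.12 = 792  |  7050 × 0.474 = 3342 → 4134
20–39: 2250 × 0.963 = 2167
40–59: 6600 × 0.956 = 6310
60–79: 7050 × 0.938 = 6613
80+: 3600 × 0.951 + 3500 × 0.4 = 3424 + 1400 = 4824
Population now: 0–19=4134, 20–39=2167, 40–59=6310, 60–79=6613, 80+=4824
Dependents (band 0–19 + band 80+) = 4134 + 4824 = 8958; working-age = 15090; ratio = 8958/15090 × 100 = 59.4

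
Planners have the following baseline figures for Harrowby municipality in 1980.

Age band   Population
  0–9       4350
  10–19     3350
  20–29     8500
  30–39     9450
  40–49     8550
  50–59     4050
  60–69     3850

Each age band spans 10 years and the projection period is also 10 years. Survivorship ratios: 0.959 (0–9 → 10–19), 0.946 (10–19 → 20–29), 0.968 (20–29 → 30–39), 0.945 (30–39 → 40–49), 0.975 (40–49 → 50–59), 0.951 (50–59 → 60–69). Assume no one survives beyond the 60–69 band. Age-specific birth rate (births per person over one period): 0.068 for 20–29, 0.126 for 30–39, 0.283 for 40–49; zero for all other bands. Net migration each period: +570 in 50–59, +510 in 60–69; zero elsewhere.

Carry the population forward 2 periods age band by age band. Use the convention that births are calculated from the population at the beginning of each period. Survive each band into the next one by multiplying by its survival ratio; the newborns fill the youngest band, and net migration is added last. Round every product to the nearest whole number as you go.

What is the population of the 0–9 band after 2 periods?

Period 1.
Births: 8500 × 0.068 = 578, 9450 × 0.126 = 1191, 8550 × 0.283 = 2420 → 4189
10–19: 4350 × 0.959 = 4172
20–29: 3350 × 0.946 = 3169
30–39: 8500 × 0.968 = 8228
40–49: 9450 × 0.945 = 8930
50–59: 8550 × 0.975 = 8336
60–69: 4050 × 0.951 = 3852
Net migration: 50–59 + 570 → 8906; 60–69 + 510 → 4362
End of period: [4189, 4172, 3169, 8228, 8930, 8906, 4362]
Period 2.
Births: 3169 × 0.068 = 215, 8228 × 0.126 = 1037, 8930 × 0.283 = 2527 → 3779
10–19: 4189 × 0.959 = 4017
20–29: 4172 × 0.946 = 3947
30–39: 3169 × 0.968 = 3068
40–49: 8228 × 0.945 = 7775
50–59: 8930 × 0.975 = 8707
60–69: 8906 × 0.951 = 8470
Net migration: 50–59 + 570 → 9277; 60–69 + 510 → 8980
End of period: [3779, 4017, 3947, 3068, 7775, 9277, 8980]

3779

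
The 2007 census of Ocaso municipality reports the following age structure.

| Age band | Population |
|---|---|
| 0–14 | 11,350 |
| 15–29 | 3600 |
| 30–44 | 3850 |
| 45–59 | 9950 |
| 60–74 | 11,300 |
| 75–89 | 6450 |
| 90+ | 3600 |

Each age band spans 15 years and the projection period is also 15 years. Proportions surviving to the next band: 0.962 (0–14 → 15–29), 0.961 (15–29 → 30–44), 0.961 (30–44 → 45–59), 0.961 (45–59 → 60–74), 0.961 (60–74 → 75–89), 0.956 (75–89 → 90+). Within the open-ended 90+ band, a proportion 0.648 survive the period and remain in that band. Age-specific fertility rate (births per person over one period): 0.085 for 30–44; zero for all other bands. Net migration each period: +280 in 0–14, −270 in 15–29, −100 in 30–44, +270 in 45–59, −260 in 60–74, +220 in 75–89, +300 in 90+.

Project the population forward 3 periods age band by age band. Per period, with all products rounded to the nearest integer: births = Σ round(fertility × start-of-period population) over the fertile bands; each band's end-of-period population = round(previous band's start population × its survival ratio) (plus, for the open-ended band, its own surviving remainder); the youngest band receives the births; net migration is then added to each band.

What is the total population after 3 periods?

— Period 1 —
Births: 3850 × 0.085 = 327
15–29: 11350 × 0.962 = 10919
30–44: 3600 × 0.961 = 3460
45–59: 3850 × 0.961 = 3700
60–74: 9950 × 0.961 = 9562
75–89: 11300 × 0.961 = 10859
90+: 6450 × 0.956 + 3600 × 0.648 = 6166 + 2333 = 8499
Net migration: 0–14 + 280 → 607; 15–29 − 270 → 10649; 30–44 − 100 → 3360; 45–59 + 270 → 3970; 60–74 − 260 → 9302; 75–89 + 220 → 11079; 90+ + 300 → 8799
End of period: [607, 10649, 3360, 3970, 9302, 11079, 8799]
— Period 2 —
Births: 3360 × 0.085 = 286
15–29: 607 × 0.962 = 584
30–44: 10649 × 0.961 = 10234
45–59: 3360 × 0.961 = 3229
60–74: 3970 × 0.961 = 3815
75–89: 9302 × 0.961 = 8939
90+: 11079 × 0.956 + 8799 × 0.648 = 10592 + 5702 = 16294
Net migration: 0–14 + 280 → 566; 15–29 − 270 → 314; 30–44 − 100 → 10134; 45–59 + 270 → 3499; 60–74 − 260 → 3555; 75–89 + 220 → 9159; 90+ + 300 → 16594
End of period: [566, 314, 10134, 3499, 3555, 9159, 16594]
— Period 3 —
Births: 10134 × 0.085 = 861
15–29: 566 × 0.962 = 544
30–44: 314 × 0.961 = 302
45–59: 10134 × 0.961 = 9739
60–74: 3499 × 0.961 = 3363
75–89: 3555 × 0.961 = 3416
90+: 9159 × 0.956 + 16594 × 0.648 = 8756 + 10753 = 19509
Net migration: 0–14 + 280 → 1141; 15–29 − 270 → 274; 30–44 − 100 → 202; 45–59 + 270 → 10009; 60–74 − 260 → 3103; 75–89 + 220 → 3636; 90+ + 300 → 19809
End of period: [1141, 274, 202, 10009, 3103, 3636, 19809]
Total after period 3: 1141 + 274 + 202 + 10009 + 3103 + 3636 + 19809 = 38174

38174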